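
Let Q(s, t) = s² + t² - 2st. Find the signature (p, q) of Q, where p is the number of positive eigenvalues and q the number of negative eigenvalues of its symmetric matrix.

(1, 0)

The associated matrix is A = [[1, -1], [-1, 1]].
Symmetric row and column elimination reduces A to a congruent diagonal form with pivots 1, 0.
So there are 1 positive, 1 zero pivots.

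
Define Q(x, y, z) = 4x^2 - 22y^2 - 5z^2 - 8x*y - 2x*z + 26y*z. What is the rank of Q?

3

Write A = [[4, -4, -1], [-4, -22, 13], [-1, 13, -5]].
Applying the same elementary operations to the rows and columns of A produces a congruent diagonal matrix with entries 4, -26, 15/52.
Counting signs: 2 positive, 1 negative.
The rank is the number of nonzero pivots: 3.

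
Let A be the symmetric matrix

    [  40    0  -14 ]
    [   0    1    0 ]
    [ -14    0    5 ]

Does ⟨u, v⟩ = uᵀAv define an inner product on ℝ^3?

yes

Leading principal minors: Δ_1 = 40, Δ_2 = 40, Δ_3 = 4.
All leading principal minors are positive, so by Sylvester's criterion Q is positive definite.
⟨·,·⟩ is an inner product exactly when A is positive definite.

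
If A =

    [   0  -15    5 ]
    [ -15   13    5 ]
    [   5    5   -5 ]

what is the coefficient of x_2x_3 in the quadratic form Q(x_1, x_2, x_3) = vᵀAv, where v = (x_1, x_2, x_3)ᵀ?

10

The coefficient of x_2x_3 is A[2,3] + A[3,2] = 2·5 = 10.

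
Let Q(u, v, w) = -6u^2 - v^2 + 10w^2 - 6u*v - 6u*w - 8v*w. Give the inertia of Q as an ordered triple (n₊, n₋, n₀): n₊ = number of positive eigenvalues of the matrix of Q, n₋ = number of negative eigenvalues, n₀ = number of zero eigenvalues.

(1, 2, 0)

The symmetric matrix is A = [[-6, -3, -3], [-3, -1, -4], [-3, -4, 10]].
Congruent diagonalization of A (simultaneous row and column reduction) yields pivots -6, 1/2, -1.
Counting signs: 1 positive, 2 negative.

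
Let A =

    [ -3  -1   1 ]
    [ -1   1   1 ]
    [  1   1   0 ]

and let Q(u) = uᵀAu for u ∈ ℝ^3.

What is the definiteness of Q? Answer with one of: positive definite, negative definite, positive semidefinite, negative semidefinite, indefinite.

indefinite

Symmetric row and column elimination reduces A to a congruent diagonal form with pivots -3, 4/3, 0.
So there are 1 positive, 1 negative, 1 zero pivots.
Hence Q is indefinite.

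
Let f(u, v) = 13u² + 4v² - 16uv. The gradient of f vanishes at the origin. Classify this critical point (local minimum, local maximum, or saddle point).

The Hessian at the origin is H = [[26, -16], [-16, 8]].
det H = 26·8 − (-16)² = -48 < 0, so H is indefinite.
Therefore the origin is a saddle point.

saddle point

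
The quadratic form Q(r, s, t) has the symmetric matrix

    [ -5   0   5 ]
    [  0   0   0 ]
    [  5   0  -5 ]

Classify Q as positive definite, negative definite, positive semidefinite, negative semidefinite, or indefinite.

Congruent diagonalization of A (simultaneous row and column reduction) yields pivots -5, 0, 0.
So there are 1 negative, 2 zero pivots.
Hence Q is negative semidefinite.

negative semidefinite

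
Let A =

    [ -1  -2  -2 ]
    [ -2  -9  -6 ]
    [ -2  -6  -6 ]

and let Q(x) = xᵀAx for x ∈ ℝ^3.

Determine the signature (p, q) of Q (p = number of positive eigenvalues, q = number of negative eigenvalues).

Symmetric row and column elimination reduces A to a congruent diagonal form with pivots -1, -5, -6/5.
So there are 3 negative pivots.

(0, 3)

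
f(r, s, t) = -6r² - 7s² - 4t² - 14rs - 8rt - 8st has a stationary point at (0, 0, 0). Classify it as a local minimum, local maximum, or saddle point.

The Hessian at the origin is H = [[-12, -14, -8], [-14, -14, -8], [-8, -8, -8]].
Applying the same elementary operations to the rows and columns of H produces a congruent diagonal matrix with entries -12, 7/3, -24/7.
So there are 1 positive, 2 negative pivots.
H is indefinite, so the origin is a saddle point.

saddle point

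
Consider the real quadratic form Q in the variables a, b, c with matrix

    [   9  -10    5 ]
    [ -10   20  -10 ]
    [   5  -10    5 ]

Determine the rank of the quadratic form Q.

Row-reducing A symmetrically gives the diagonal entries 9, 80/9, 0.
That gives 2 positive, 1 zero pivots.
The rank is the number of nonzero pivots: 2.

2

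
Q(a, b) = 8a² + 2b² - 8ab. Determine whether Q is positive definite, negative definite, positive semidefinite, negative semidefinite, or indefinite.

The symmetric matrix of Q is [[8, -4], [-4, 2]].
For the 2×2 matrix [[8, -4], [-4, 2]]: det = 8·2 − (-4)² = 0, trace = 10.
det = 0 so one eigenvalue is zero; the form is semidefinite with the sign of the trace.

positive semidefinite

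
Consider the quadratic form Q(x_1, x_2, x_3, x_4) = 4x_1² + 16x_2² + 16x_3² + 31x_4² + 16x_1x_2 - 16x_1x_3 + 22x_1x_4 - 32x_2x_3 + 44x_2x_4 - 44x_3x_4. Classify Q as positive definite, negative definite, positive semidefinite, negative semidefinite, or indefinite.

The associated matrix is A = [[4, 8, -8, 11], [8, 16, -16, 22], [-8, -16, 16, -22], [11, 22, -22, 31]].
Applying the same elementary operations to the rows and columns of A produces a congruent diagonal matrix with entries 4, 0, 0, 3/4.
Counting signs: 2 positive, 2 zero.
Hence Q is positive semidefinite.

positive semidefinite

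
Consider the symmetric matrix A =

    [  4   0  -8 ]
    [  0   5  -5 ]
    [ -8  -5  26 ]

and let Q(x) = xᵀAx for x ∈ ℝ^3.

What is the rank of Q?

Applying the same elementary operations to the rows and columns of A produces a congruent diagonal matrix with entries 4, 5, 5.
Counting signs: 3 positive.
The rank is the number of nonzero pivots: 3.

3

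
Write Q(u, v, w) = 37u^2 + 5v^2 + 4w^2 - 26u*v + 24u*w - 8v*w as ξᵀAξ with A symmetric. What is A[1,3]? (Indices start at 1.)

12

The coefficient of u·w in Q is 24. For a symmetric A this equals A[1,3] + A[3,1] = 2·A[1,3].
So A[1,3] = 24/2 = 12.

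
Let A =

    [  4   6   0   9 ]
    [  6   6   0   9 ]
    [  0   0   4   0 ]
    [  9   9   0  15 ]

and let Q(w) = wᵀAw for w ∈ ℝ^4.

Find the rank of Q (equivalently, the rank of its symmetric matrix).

Symmetric row and column elimination reduces A to a congruent diagonal form with pivots 4, -3, 4, 3/2.
So there are 3 positive, 1 negative pivots.
The rank is the number of nonzero pivots: 4.

4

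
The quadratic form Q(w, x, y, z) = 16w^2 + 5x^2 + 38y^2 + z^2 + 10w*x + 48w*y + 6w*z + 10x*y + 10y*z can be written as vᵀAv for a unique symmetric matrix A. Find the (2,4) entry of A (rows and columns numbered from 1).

0

The coefficient of x·z in Q is 0. For a symmetric A this equals A[2,4] + A[4,2] = 2·A[2,4].
So A[2,4] = 0/2 = 0.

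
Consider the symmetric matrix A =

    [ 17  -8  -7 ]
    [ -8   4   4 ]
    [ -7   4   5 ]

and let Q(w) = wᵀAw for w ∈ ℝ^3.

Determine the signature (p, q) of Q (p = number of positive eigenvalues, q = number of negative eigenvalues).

Symmetric row and column elimination reduces A to a congruent diagonal form with pivots 17, 4/17, 0.
That gives 2 positive, 1 zero pivots.

(2, 0)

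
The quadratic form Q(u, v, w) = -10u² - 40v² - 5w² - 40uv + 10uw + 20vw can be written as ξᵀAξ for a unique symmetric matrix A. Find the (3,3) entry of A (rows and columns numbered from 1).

-5

The coefficient of w² in Q is -5, and that is exactly A[3,3].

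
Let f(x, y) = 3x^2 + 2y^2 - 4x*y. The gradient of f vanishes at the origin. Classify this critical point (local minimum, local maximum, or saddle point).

The Hessian at the origin is H = [[6, -4], [-4, 4]].
det H = 6·4 − (-4)² = 8 > 0 and H[1,1] = 6 > 0, so H is positive definite.
Therefore the origin is a local minimum.

local minimum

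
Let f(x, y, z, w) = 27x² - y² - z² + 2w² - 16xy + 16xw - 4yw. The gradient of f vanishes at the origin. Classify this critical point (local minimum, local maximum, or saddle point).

The Hessian at the origin is H = [[54, -16, 0, 16], [-16, -2, 0, -4], [0, 0, -2, 0], [16, -4, 0, 4]].
An LDLᵀ factorisation of H has diagonal entries 54, -182/27, -2, -60/91.
Counting signs: 1 positive, 3 negative.
H is indefinite, so the origin is a saddle point.

saddle point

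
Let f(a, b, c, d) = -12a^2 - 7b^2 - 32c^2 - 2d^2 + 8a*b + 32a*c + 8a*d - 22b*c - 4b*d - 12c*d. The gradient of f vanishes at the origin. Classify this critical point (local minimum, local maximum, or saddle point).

The Hessian at the origin is H = [[-24, 8, 32, 8], [8, -14, -22, -4], [32, -22, -64, -12], [8, -4, -12, -4]].
Applying the same elementary operations to the rows and columns of H produces a congruent diagonal matrix with entries -24, -34/3, -10, -20/17.
That gives 4 negative pivots.
H is negative definite, so the origin is a strict local maximum.

local maximum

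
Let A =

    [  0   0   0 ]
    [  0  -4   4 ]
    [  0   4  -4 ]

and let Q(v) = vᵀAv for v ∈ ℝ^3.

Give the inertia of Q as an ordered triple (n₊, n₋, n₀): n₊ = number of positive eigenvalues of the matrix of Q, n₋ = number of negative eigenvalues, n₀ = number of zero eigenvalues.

Congruent diagonalization of A (simultaneous row and column reduction) yields pivots 0, -4, 0.
So there are 1 negative, 2 zero pivots.

(0, 1, 2)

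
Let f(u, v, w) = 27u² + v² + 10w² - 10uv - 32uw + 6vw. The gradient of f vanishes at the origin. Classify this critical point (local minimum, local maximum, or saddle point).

local minimum

The Hessian at the origin is H = [[54, -10, -32], [-10, 2, 6], [-32, 6, 20]].
An LDLᵀ factorisation of H has diagonal entries 54, 4/27, 1.
Counting signs: 3 positive.
H is positive definite, so the origin is a strict local minimum.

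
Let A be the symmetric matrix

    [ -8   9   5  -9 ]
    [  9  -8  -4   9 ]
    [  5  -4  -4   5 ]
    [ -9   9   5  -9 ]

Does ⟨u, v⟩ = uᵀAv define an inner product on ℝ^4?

Symmetric row and column elimination reduces A to a congruent diagonal form with pivots -8, 17/8, -36/17, 5/9.
That gives 2 positive, 2 negative pivots.
Hence Q is indefinite.
⟨·,·⟩ is an inner product exactly when A is positive definite.

no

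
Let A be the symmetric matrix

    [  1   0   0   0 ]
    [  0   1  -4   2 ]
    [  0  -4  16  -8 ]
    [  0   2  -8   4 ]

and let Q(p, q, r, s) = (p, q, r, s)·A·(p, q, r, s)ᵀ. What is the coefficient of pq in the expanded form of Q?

0

The coefficient of pq is A[1,2] + A[2,1] = 2·0 = 0.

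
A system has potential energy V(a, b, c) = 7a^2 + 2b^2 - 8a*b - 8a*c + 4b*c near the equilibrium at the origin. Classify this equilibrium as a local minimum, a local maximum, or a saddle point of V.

saddle point

The Hessian at the origin is H = [[14, -8, -8], [-8, 4, 4], [-8, 4, 0]].
Row-reducing H symmetrically gives the diagonal entries 14, -4/7, -4.
Counting signs: 1 positive, 2 negative.
H is indefinite, so the origin is a saddle point.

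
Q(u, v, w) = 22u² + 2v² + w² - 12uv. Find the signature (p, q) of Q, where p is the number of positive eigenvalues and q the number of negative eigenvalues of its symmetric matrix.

The symmetric matrix is A = [[22, -6, 0], [-6, 2, 0], [0, 0, 1]].
Congruent diagonalization of A (simultaneous row and column reduction) yields pivots 22, 4/11, 1.
That gives 3 positive pivots.

(3, 0)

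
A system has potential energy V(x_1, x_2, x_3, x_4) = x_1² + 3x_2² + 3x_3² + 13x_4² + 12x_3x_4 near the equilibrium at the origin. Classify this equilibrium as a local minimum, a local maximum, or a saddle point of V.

local minimum

The Hessian at the origin is H = [[2, 0, 0, 0], [0, 6, 0, 0], [0, 0, 6, 12], [0, 0, 12, 26]].
Applying the same elementary operations to the rows and columns of H produces a congruent diagonal matrix with entries 2, 6, 6, 2.
Counting signs: 4 positive.
H is positive definite, so the origin is a strict local minimum.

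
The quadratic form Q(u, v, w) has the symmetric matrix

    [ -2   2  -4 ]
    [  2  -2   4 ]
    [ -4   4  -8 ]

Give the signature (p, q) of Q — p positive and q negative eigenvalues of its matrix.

(0, 1)

Row-reducing A symmetrically gives the diagonal entries -2, 0, 0.
That gives 1 negative, 2 zero pivots.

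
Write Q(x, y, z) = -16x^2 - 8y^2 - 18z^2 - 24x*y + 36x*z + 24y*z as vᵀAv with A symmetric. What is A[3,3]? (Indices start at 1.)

The coefficient of z^2 in Q is -18, and that is exactly A[3,3].

-18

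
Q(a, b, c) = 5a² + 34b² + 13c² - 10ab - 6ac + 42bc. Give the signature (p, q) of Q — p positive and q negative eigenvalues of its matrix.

(3, 0)

Write A = [[5, -5, -3], [-5, 34, 21], [-3, 21, 13]].
An LDLᵀ factorisation of A has diagonal entries 5, 29, 4/145.
That gives 3 positive pivots.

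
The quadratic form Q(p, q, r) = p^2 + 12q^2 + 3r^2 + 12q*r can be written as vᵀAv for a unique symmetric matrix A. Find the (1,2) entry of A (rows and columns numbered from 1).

0

The coefficient of p·q in Q is 0. For a symmetric A this equals A[1,2] + A[2,1] = 2·A[1,2].
So A[1,2] = 0/2 = 0.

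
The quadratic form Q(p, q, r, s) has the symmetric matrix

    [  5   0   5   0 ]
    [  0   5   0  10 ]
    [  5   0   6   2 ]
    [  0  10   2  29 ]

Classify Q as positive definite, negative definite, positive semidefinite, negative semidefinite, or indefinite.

Applying the same elementary operations to the rows and columns of A produces a congruent diagonal matrix with entries 5, 5, 1, 5.
That gives 4 positive pivots.
Hence Q is positive definite.

positive definite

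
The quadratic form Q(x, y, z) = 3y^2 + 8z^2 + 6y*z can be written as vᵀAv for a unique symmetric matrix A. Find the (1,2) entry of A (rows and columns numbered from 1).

0

The coefficient of x·y in Q is 0. For a symmetric A this equals A[1,2] + A[2,1] = 2·A[1,2].
So A[1,2] = 0/2 = 0.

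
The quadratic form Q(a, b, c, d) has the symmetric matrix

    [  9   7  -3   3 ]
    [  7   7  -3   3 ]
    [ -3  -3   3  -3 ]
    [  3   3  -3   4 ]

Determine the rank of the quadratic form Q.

4

Row-reducing A symmetrically gives the diagonal entries 9, 14/9, 12/7, 1.
Counting signs: 4 positive.
The rank is the number of nonzero pivots: 4.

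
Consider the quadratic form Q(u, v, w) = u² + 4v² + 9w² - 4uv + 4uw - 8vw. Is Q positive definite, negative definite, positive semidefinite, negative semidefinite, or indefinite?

positive semidefinite

The symmetric matrix is A = [[1, -2, 2], [-2, 4, -4], [2, -4, 9]].
Row-reducing A symmetrically gives the diagonal entries 1, 0, 5.
So there are 2 positive, 1 zero pivots.
Hence Q is positive semidefinite.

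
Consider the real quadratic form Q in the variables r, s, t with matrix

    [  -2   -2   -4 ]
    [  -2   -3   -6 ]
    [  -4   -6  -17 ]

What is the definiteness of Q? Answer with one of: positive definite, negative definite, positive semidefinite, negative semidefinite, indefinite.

Symmetric row and column elimination reduces A to a congruent diagonal form with pivots -2, -1, -5.
Counting signs: 3 negative.
Hence Q is negative definite.

negative definite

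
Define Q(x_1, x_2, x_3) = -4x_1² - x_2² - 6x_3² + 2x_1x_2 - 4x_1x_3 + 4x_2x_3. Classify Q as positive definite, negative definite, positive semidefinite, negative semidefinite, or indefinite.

negative definite

The symmetric matrix is A = [[-4, 1, -2], [1, -1, 2], [-2, 2, -6]].
Symmetric row and column elimination reduces A to a congruent diagonal form with pivots -4, -3/4, -2.
So there are 3 negative pivots.
Hence Q is negative definite.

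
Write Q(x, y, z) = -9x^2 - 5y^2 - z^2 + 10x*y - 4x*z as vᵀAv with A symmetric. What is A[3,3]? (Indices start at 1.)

-1

The coefficient of z^2 in Q is -1, and that is exactly A[3,3].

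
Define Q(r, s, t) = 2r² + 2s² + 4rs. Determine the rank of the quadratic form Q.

1

The associated matrix is A = [[2, 2, 0], [2, 2, 0], [0, 0, 0]].
Symmetric row and column elimination reduces A to a congruent diagonal form with pivots 2, 0, 0.
That gives 1 positive, 2 zero pivots.
The rank is the number of nonzero pivots: 1.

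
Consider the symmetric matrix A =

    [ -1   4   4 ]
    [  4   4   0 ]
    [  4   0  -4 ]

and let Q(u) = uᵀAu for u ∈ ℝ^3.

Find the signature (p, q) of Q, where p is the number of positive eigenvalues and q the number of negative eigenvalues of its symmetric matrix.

(1, 2)

Row-reducing A symmetrically gives the diagonal entries -1, 20, -4/5.
Counting signs: 1 positive, 2 negative.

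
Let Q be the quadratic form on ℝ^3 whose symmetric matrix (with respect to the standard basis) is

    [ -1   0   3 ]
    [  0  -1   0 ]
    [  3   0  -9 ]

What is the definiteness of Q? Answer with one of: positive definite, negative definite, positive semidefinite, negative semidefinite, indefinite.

Symmetric row and column elimination reduces A to a congruent diagonal form with pivots -1, -1, 0.
So there are 2 negative, 1 zero pivots.
Hence Q is negative semidefinite.

negative semidefinite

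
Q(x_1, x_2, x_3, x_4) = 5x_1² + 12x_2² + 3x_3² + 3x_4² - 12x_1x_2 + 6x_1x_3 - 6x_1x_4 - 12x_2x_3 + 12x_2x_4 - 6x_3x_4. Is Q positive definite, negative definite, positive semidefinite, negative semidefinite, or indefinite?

positive semidefinite

The symmetric matrix is A = [[5, -6, 3, -3], [-6, 12, -6, 6], [3, -6, 3, -3], [-3, 6, -3, 3]].
Congruent diagonalization of A (simultaneous row and column reduction) yields pivots 5, 24/5, 0, 0.
So there are 2 positive, 2 zero pivots.
Hence Q is positive semidefinite.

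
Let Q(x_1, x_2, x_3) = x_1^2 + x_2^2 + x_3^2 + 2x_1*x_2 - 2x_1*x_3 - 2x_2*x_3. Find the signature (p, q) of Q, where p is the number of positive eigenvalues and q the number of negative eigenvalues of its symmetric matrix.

(1, 0)

The symmetric matrix is A = [[1, 1, -1], [1, 1, -1], [-1, -1, 1]].
Symmetric row and column elimination reduces A to a congruent diagonal form with pivots 1, 0, 0.
So there are 1 positive, 2 zero pivots.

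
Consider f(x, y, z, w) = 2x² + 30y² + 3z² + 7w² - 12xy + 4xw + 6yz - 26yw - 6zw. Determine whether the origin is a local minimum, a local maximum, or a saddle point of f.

local minimum

The Hessian at the origin is H = [[4, -12, 0, 4], [-12, 60, 6, -26], [0, 6, 6, -6], [4, -26, -6, 14]].
Row-reducing H symmetrically gives the diagonal entries 4, 24, 9/2, 4/9.
That gives 4 positive pivots.
H is positive definite, so the origin is a strict local minimum.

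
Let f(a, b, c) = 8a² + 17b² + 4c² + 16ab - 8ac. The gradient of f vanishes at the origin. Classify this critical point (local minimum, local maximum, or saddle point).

The Hessian at the origin is H = [[16, 16, -8], [16, 34, 0], [-8, 0, 8]].
Congruent diagonalization of H (simultaneous row and column reduction) yields pivots 16, 18, 4/9.
So there are 3 positive pivots.
H is positive definite, so the origin is a strict local minimum.

local minimum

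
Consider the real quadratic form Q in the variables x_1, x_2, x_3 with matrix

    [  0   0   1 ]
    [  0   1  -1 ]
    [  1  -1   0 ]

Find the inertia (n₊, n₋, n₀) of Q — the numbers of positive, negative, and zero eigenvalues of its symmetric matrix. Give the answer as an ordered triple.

(2, 1, 0)

By Sylvester's law of inertia any congruent diagonalization of A has 2 positive, 1 negative and 0 zero entries.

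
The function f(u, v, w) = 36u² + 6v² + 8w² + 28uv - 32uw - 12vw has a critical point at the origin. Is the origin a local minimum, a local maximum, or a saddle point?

The Hessian at the origin is H = [[72, 28, -32], [28, 12, -12], [-32, -12, 16]].
An LDLᵀ factorisation of H has diagonal entries 72, 10/9, 8/5.
So there are 3 positive pivots.
H is positive definite, so the origin is a strict local minimum.

local minimum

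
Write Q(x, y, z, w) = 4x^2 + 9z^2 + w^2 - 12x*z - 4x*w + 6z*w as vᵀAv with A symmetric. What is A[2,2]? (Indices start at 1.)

0

The coefficient of y^2 in Q is 0, and that is exactly A[2,2].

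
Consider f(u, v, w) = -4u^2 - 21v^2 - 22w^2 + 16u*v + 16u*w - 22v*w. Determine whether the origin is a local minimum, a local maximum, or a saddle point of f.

local maximum

The Hessian at the origin is H = [[-8, 16, 16], [16, -42, -22], [16, -22, -44]].
Symmetric row and column elimination reduces H to a congruent diagonal form with pivots -8, -10, -2.
Counting signs: 3 negative.
H is negative definite, so the origin is a strict local maximum.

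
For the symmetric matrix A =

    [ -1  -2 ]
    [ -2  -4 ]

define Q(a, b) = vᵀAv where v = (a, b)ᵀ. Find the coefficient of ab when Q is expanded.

The coefficient of ab is A[1,2] + A[2,1] = 2·(-2) = -4.

-4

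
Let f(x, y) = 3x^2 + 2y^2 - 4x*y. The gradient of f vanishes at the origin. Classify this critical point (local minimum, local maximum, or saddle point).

local minimum

The Hessian at the origin is H = [[6, -4], [-4, 4]].
det H = 6·4 − (-4)² = 8 > 0 and H[1,1] = 6 > 0, so H is positive definite.
Therefore the origin is a local minimum.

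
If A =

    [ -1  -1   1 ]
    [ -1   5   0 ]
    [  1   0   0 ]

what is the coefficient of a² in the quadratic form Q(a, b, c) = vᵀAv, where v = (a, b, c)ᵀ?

-1

The coefficient of a² is the diagonal entry A[1,1] = -1.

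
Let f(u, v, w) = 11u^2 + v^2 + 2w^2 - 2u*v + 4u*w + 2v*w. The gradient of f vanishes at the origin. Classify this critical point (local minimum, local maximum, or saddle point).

local minimum

The Hessian at the origin is H = [[22, -2, 4], [-2, 2, 2], [4, 2, 4]].
An LDLᵀ factorisation of H has diagonal entries 22, 20/11, 1/5.
Counting signs: 3 positive.
H is positive definite, so the origin is a strict local minimum.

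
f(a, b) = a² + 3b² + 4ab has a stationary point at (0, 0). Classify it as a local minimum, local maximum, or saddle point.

The Hessian at the origin is H = [[2, 4], [4, 6]].
det H = 2·6 − (4)² = -4 < 0, so H is indefinite.
Therefore the origin is a saddle point.

saddle point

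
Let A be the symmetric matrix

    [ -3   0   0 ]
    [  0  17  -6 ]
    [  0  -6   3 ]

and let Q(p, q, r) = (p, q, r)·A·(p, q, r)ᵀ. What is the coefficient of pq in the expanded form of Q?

0

The coefficient of pq is A[1,2] + A[2,1] = 2·0 = 0.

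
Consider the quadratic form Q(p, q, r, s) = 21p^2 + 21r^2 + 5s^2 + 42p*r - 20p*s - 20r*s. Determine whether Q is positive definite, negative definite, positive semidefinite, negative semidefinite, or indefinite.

The symmetric matrix is A = [[21, 0, 21, -10], [0, 0, 0, 0], [21, 0, 21, -10], [-10, 0, -10, 5]].
Row-reducing A symmetrically gives the diagonal entries 21, 0, 0, 5/21.
That gives 2 positive, 2 zero pivots.
Hence Q is positive semidefinite.

positive semidefinite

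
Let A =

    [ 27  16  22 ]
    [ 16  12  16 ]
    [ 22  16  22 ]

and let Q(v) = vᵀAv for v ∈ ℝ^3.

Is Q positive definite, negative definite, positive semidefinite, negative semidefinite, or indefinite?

Leading principal minors: Δ_1 = 27, Δ_2 = 68, Δ_3 = 40.
All leading principal minors are positive, so by Sylvester's criterion Q is positive definite.

positive definite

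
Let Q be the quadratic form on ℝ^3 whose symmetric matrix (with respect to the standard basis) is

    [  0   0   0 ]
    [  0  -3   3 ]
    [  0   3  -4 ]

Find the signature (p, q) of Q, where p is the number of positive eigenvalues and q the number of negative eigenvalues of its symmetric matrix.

(0, 2)

Applying the same elementary operations to the rows and columns of A produces a congruent diagonal matrix with entries 0, -3, -1.
That gives 2 negative, 1 zero pivots.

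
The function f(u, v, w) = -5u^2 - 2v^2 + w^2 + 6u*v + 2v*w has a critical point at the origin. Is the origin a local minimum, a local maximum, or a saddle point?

The Hessian at the origin is H = [[-10, 6, 0], [6, -4, 2], [0, 2, 2]].
Congruent diagonalization of H (simultaneous row and column reduction) yields pivots -10, -2/5, 12.
So there are 1 positive, 2 negative pivots.
H is indefinite, so the origin is a saddle point.

saddle point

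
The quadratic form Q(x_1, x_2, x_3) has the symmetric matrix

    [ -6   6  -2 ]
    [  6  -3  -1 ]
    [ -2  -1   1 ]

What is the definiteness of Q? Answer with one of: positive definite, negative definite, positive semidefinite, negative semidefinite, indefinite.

indefinite

An LDLᵀ factorisation of A has diagonal entries -6, 3, -4/3.
So there are 1 positive, 2 negative pivots.
Hence Q is indefinite.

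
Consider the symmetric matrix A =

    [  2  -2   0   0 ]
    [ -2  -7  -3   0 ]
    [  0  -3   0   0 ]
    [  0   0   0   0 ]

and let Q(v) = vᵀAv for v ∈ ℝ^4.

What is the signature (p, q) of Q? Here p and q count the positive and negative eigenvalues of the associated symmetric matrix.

(2, 1)

Symmetric row and column elimination reduces A to a congruent diagonal form with pivots 2, -9, 1, 0.
So there are 2 positive, 1 negative, 1 zero pivots.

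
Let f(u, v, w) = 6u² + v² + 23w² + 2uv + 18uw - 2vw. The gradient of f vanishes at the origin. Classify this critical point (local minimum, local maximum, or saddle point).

local minimum

The Hessian at the origin is H = [[12, 2, 18], [2, 2, -2], [18, -2, 46]].
Symmetric row and column elimination reduces H to a congruent diagonal form with pivots 12, 5/3, 4.
That gives 3 positive pivots.
H is positive definite, so the origin is a strict local minimum.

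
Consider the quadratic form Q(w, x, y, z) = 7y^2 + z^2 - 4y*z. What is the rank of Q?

2

The associated matrix is A = [[0, 0, 0, 0], [0, 0, 0, 0], [0, 0, 7, -2], [0, 0, -2, 1]].
Row-reducing A symmetrically gives the diagonal entries 0, 0, 7, 3/7.
So there are 2 positive, 2 zero pivots.
The rank is the number of nonzero pivots: 2.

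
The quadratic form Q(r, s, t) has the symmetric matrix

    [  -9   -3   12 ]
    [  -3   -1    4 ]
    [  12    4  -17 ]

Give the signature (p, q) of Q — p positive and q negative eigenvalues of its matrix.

Row-reducing A symmetrically gives the diagonal entries -9, 0, -1.
So there are 2 negative, 1 zero pivots.

(0, 2)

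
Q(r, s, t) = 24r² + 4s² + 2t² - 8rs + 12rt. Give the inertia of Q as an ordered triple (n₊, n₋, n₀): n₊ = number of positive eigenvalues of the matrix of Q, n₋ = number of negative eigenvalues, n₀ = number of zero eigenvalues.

(3, 0, 0)

The associated matrix is A = [[24, -4, 6], [-4, 4, 0], [6, 0, 2]].
Symmetric row and column elimination reduces A to a congruent diagonal form with pivots 24, 10/3, 1/5.
So there are 3 positive pivots.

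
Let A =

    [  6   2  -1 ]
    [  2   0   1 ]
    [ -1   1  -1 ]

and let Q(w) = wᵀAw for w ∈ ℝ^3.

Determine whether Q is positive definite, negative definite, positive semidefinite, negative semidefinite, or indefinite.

indefinite

Symmetric row and column elimination reduces A to a congruent diagonal form with pivots 6, -2/3, 3/2.
That gives 2 positive, 1 negative pivots.
Hence Q is indefinite.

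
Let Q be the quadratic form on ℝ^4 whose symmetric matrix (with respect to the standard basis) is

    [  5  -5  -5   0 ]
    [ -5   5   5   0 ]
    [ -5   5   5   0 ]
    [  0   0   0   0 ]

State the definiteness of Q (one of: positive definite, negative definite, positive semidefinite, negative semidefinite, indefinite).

positive semidefinite

Congruent diagonalization of A (simultaneous row and column reduction) yields pivots 5, 0, 0, 0.
That gives 1 positive, 3 zero pivots.
Hence Q is positive semidefinite.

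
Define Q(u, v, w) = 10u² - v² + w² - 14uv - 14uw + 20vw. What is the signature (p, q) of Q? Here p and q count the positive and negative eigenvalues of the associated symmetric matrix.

Write A = [[10, -7, -7], [-7, -1, 10], [-7, 10, 1]].
Row-reducing A symmetrically gives the diagonal entries 10, -59/10, 30/59.
That gives 2 positive, 1 negative pivots.

(2, 1)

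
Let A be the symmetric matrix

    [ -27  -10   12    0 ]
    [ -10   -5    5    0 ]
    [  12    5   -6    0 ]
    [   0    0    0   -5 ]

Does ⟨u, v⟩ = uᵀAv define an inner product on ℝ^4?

no

Leading principal minors: Δ_1 = -27, Δ_2 = 35, Δ_3 = -15, Δ_4 = 75.
The signs alternate starting with Δ_1 < 0, so by Sylvester's criterion Q is negative definite.
⟨·,·⟩ is an inner product exactly when A is positive definite.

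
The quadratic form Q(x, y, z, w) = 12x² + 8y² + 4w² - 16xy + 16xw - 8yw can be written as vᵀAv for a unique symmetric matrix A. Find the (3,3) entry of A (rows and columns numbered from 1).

The coefficient of z² in Q is 0, and that is exactly A[3,3].

0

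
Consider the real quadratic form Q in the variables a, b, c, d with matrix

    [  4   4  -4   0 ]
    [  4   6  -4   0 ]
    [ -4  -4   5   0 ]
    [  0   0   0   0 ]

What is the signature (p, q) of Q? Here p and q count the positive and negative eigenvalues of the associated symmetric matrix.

Row-reducing A symmetrically gives the diagonal entries 4, 2, 1, 0.
That gives 3 positive, 1 zero pivots.

(3, 0)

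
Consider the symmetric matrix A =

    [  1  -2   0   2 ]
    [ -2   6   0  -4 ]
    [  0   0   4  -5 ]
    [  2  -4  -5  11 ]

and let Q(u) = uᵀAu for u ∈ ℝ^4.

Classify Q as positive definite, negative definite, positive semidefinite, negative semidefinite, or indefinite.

Symmetric row and column elimination reduces A to a congruent diagonal form with pivots 1, 2, 4, 3/4.
So there are 4 positive pivots.
Hence Q is positive definite.

positive definite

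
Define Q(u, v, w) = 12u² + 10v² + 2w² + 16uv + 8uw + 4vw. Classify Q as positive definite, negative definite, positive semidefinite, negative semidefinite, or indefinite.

The symmetric matrix is A = [[12, 8, 4], [8, 10, 2], [4, 2, 2]].
Congruent diagonalization of A (simultaneous row and column reduction) yields pivots 12, 14/3, 4/7.
That gives 3 positive pivots.
Hence Q is positive definite.

positive definite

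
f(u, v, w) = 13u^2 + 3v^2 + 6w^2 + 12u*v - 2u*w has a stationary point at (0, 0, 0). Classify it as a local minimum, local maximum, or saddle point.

The Hessian at the origin is H = [[26, 12, -2], [12, 6, 0], [-2, 0, 12]].
Row-reducing H symmetrically gives the diagonal entries 26, 6/13, 10.
Counting signs: 3 positive.
H is positive definite, so the origin is a strict local minimum.

local minimum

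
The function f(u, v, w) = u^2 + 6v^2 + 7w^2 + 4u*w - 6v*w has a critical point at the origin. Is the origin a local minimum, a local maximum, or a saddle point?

local minimum

The Hessian at the origin is H = [[2, 0, 4], [0, 12, -6], [4, -6, 14]].
An LDLᵀ factorisation of H has diagonal entries 2, 12, 3.
That gives 3 positive pivots.
H is positive definite, so the origin is a strict local minimum.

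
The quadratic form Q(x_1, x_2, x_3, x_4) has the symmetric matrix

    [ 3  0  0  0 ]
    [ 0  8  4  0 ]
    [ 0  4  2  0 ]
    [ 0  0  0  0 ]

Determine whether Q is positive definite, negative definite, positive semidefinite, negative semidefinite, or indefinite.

positive semidefinite

Applying the same elementary operations to the rows and columns of A produces a congruent diagonal matrix with entries 3, 8, 0, 0.
So there are 2 positive, 2 zero pivots.
Hence Q is positive semidefinite.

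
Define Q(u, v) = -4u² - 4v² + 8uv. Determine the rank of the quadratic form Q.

1

Write A = [[-4, 4], [4, -4]].
Row-reducing A symmetrically gives the diagonal entries -4, 0.
So there are 1 negative, 1 zero pivots.
The rank is the number of nonzero pivots: 1.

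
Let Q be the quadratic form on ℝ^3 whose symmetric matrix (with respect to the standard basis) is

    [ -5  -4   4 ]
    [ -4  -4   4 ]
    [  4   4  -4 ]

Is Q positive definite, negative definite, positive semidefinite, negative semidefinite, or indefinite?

negative semidefinite

Applying the same elementary operations to the rows and columns of A produces a congruent diagonal matrix with entries -5, -4/5, 0.
Counting signs: 2 negative, 1 zero.
Hence Q is negative semidefinite.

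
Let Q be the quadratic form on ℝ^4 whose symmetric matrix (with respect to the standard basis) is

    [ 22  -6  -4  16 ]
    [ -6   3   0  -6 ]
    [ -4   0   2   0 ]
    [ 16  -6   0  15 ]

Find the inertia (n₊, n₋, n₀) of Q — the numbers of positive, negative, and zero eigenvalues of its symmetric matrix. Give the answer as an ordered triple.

Congruent diagonalization of A (simultaneous row and column reduction) yields pivots 22, 15/11, 2/5, -5.
So there are 3 positive, 1 negative pivots.

(3, 1, 0)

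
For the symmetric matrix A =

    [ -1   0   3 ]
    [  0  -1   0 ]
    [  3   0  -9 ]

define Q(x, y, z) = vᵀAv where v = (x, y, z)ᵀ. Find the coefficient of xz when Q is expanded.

The coefficient of xz is A[1,3] + A[3,1] = 2·3 = 6.

6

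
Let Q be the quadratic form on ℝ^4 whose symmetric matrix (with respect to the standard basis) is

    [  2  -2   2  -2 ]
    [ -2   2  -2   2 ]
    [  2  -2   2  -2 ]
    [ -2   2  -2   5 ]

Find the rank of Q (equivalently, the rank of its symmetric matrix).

2

Congruent diagonalization of A (simultaneous row and column reduction) yields pivots 2, 0, 0, 3.
So there are 2 positive, 2 zero pivots.
The rank is the number of nonzero pivots: 2.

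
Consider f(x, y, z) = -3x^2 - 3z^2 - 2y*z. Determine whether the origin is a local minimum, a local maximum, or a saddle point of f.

The Hessian at the origin is H = [[-6, 0, 0], [0, 0, -2], [0, -2, -6]].
H is indefinite, so the origin is a saddle point.

saddle point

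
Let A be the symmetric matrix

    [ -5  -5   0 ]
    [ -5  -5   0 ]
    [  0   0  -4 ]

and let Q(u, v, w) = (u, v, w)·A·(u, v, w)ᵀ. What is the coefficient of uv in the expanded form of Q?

-10

The coefficient of uv is A[1,2] + A[2,1] = 2·(-5) = -10.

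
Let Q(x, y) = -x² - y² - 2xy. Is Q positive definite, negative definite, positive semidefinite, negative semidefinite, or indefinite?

negative semidefinite

The symmetric matrix is A = [[-1, -1], [-1, -1]].
Symmetric row and column elimination reduces A to a congruent diagonal form with pivots -1, 0.
Counting signs: 1 negative, 1 zero.
Hence Q is negative semidefinite.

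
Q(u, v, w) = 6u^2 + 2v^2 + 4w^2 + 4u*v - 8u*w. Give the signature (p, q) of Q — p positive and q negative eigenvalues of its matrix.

The symmetric matrix is A = [[6, 2, -4], [2, 2, 0], [-4, 0, 4]].
Symmetric row and column elimination reduces A to a congruent diagonal form with pivots 6, 4/3, 0.
So there are 2 positive, 1 zero pivots.

(2, 0)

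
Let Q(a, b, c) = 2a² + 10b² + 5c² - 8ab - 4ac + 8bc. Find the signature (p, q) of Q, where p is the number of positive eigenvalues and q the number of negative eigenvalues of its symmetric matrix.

(3, 0)

Write A = [[2, -4, -2], [-4, 10, 4], [-2, 4, 5]].
An LDLᵀ factorisation of A has diagonal entries 2, 2, 3.
Counting signs: 3 positive.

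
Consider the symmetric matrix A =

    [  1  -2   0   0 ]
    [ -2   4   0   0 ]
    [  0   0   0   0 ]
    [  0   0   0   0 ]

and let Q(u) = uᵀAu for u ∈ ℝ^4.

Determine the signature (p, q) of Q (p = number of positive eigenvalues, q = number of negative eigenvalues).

(1, 0)

Symmetric row and column elimination reduces A to a congruent diagonal form with pivots 1, 0, 0, 0.
Counting signs: 1 positive, 3 zero.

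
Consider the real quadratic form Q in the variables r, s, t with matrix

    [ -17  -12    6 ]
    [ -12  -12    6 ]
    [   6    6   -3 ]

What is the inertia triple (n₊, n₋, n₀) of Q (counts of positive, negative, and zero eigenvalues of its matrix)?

(0, 2, 1)

Applying the same elementary operations to the rows and columns of A produces a congruent diagonal matrix with entries -17, -60/17, 0.
Counting signs: 2 negative, 1 zero.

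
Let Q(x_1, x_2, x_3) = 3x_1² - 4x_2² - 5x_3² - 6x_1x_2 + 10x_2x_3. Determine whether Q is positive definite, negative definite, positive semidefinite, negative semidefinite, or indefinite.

indefinite

The associated matrix is A = [[3, -3, 0], [-3, -4, 5], [0, 5, -5]].
Symmetric row and column elimination reduces A to a congruent diagonal form with pivots 3, -7, -10/7.
So there are 1 positive, 2 negative pivots.
Hence Q is indefinite.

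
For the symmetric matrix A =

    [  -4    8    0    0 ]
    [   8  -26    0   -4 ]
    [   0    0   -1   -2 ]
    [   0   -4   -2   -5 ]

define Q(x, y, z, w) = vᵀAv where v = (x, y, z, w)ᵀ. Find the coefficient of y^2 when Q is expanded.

-26

The coefficient of y^2 is the diagonal entry A[2,2] = -26.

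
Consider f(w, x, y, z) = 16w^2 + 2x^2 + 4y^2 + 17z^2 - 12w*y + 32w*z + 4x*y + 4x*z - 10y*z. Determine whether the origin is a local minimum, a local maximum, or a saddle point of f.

The Hessian at the origin is H = [[32, 0, -12, 32], [0, 4, 4, 4], [-12, 4, 8, -10], [32, 4, -10, 34]].
Row-reducing H symmetrically gives the diagonal entries 32, 4, -1/2, 6.
Counting signs: 3 positive, 1 negative.
H is indefinite, so the origin is a saddle point.

saddle point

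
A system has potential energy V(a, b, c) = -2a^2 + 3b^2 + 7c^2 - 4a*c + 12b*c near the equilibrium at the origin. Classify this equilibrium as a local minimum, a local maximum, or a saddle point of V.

saddle point

The Hessian at the origin is H = [[-4, 0, -4], [0, 6, 12], [-4, 12, 14]].
An LDLᵀ factorisation of H has diagonal entries -4, 6, -6.
So there are 1 positive, 2 negative pivots.
H is indefinite, so the origin is a saddle point.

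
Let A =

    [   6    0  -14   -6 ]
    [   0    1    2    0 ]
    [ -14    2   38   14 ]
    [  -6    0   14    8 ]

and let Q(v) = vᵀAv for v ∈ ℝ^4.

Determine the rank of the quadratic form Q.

4

An LDLᵀ factorisation of A has diagonal entries 6, 1, 4/3, 2.
That gives 4 positive pivots.
The rank is the number of nonzero pivots: 4.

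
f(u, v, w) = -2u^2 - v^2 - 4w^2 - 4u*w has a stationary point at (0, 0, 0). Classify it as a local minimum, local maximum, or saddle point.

local maximum

The Hessian at the origin is H = [[-4, 0, -4], [0, -2, 0], [-4, 0, -8]].
Row-reducing H symmetrically gives the diagonal entries -4, -2, -4.
Counting signs: 3 negative.
H is negative definite, so the origin is a strict local maximum.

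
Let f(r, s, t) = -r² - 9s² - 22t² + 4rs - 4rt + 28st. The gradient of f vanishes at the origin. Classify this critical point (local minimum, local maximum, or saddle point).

The Hessian at the origin is H = [[-2, 4, -4], [4, -18, 28], [-4, 28, -44]].
An LDLᵀ factorisation of H has diagonal entries -2, -10, 4.
Counting signs: 1 positive, 2 negative.
H is indefinite, so the origin is a saddle point.

saddle point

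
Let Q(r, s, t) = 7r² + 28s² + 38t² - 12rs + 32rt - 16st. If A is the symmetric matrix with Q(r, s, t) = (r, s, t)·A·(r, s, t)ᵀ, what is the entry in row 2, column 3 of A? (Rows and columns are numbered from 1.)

-8

The coefficient of s·t in Q is -16. For a symmetric A this equals A[2,3] + A[3,2] = 2·A[2,3].
So A[2,3] = -16/2 = -8.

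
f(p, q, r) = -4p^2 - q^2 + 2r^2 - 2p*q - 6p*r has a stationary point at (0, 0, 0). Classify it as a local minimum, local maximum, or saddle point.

saddle point

The Hessian at the origin is H = [[-8, -2, -6], [-2, -2, 0], [-6, 0, 4]].
Symmetric row and column elimination reduces H to a congruent diagonal form with pivots -8, -3/2, 10.
So there are 1 positive, 2 negative pivots.
H is indefinite, so the origin is a saddle point.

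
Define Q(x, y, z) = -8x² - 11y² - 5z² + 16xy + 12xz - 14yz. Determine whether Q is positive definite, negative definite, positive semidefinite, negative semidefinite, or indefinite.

negative definite

The symmetric matrix of Q is A = [[-8, 8, 6], [8, -11, -7], [6, -7, -5]].
Leading principal minors: Δ_1 = -8, Δ_2 = 24, Δ_3 = -4.
The signs alternate starting with Δ_1 < 0, so by Sylvester's criterion Q is negative definite.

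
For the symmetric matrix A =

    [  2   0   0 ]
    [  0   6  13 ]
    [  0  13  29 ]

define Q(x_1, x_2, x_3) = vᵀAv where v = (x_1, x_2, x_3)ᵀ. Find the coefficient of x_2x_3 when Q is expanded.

The coefficient of x_2x_3 is A[2,3] + A[3,2] = 2·13 = 26.

26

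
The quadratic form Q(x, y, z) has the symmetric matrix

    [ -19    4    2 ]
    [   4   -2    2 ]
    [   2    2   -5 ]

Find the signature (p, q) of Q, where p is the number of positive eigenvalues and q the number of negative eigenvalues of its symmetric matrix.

Symmetric row and column elimination reduces A to a congruent diagonal form with pivots -19, -22/19, 3/11.
So there are 1 positive, 2 negative pivots.

(1, 2)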